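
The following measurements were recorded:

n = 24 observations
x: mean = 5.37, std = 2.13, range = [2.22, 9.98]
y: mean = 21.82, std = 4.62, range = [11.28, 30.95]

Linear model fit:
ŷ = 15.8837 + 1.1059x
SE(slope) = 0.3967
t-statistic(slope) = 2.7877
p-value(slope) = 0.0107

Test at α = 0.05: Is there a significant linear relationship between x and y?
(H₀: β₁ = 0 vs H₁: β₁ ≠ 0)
Reject H₀: p-value = 0.0107 < α = 0.05. The linear relationship is significant at the 5% level.

Hypothesis test for the slope coefficient:

H₀: β₁ = 0 (no linear relationship)
H₁: β₁ ≠ 0 (linear relationship exists)

Test statistic: t = β̂₁ / SE(β̂₁) = 1.1059 / 0.3967 = 2.7877

The p-value (0.0107) is the probability, under H₀, of a t-statistic at least as extreme as |t| = 2.7877 (two-sided, df = n − 2 = 22).

Decision rule: reject H₀ if p-value < α.
p-value = 0.0107 < α = 0.05 → reject H₀.

Conclusion: the linear association between x and y is significant at the 5% level.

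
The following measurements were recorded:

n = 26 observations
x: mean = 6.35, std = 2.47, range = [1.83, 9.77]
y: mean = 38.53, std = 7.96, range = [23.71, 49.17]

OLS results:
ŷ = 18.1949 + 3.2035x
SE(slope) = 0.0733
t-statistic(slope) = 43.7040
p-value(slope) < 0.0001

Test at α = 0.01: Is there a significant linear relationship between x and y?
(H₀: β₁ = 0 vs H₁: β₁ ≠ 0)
Since p-value < 0.0001 < α = 0.01, reject H₀ — the slope is significantly different from 0.

Hypothesis test for the slope coefficient:

H₀: β₁ = 0 (no linear relationship)
H₁: β₁ ≠ 0 (linear relationship exists)

Test statistic: t = β̂₁ / SE(β̂₁) = 3.2035 / 0.0733 = 43.7040

With df = 24, the two-sided p-value for |t| = 43.7040 is <0.0001.

Decision rule: reject H₀ if p-value < α.
p-value < 0.0001 < α = 0.01 → reject H₀.

At α = 0.01 the data do provide convincing evidence of a nonzero slope.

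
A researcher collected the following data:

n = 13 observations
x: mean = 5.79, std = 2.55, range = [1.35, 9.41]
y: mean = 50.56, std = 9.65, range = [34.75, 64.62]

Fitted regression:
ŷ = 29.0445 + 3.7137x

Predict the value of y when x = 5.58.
ŷ = 49.7669

Plug x = 5.58 into the fitted line:

ŷ = 29.0445 + 3.7137 × 5.58
ŷ = 29.0445 + 20.7224
ŷ = 49.7669

This is the fitted mean response at that x — an individual observation would come with a wider prediction interval.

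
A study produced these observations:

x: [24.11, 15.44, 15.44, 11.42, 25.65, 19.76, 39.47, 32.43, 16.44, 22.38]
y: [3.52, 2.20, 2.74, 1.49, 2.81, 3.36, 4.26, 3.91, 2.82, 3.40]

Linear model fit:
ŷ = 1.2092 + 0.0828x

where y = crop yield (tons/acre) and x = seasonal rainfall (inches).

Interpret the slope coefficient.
On average, crop yield is about 0.0828 tons/acre higher for every extra inch of rainfall.

β₁ = 0.0828 is the change in predicted crop yield (tons/acre) per additional inch of rainfall.

Interpretation:
- Rainfall up by 1 inch → predicted crop yield increases by 0.0828 tons/acre
- The effect is assumed constant over the observed range of x (linearity)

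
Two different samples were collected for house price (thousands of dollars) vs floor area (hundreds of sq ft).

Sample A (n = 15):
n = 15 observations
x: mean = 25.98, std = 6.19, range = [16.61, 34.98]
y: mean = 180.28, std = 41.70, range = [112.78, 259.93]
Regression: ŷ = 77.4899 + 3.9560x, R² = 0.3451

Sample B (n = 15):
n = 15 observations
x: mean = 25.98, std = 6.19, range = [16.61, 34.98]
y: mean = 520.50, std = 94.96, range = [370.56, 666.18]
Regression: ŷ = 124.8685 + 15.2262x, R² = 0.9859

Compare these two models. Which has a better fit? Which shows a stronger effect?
Model B has the better fit (R² = 0.9859 vs 0.3451). Model B shows the stronger effect (|β₁| = 15.2262 vs 3.9560).

Model Comparison:

Goodness of fit (R²):
- Model A: R² = 0.3451 → 34.51% of variance in house price explained
- Model B: R² = 0.9859 → 98.59% of variance in house price explained
- 0.9859 > 0.3451 → Model B has the better fit

Which has the larger per-hundred sq ft effect? (|β₁|)
- Model A: β₁ = 3.9560 → predicted house price rises 3.9560 thousand dollars per additional hundred sq ft of floor area
- Model B: β₁ = 15.2262 → predicted house price rises 15.2262 thousand dollars per additional hundred sq ft of floor area
- |3.9560| < |15.2262| → Model B shows the stronger marginal effect

Notes:
- The two samples could reflect different populations, time periods, or measurement quality.
- A steeper slope doesn't make a better model if the scatter around the line is large.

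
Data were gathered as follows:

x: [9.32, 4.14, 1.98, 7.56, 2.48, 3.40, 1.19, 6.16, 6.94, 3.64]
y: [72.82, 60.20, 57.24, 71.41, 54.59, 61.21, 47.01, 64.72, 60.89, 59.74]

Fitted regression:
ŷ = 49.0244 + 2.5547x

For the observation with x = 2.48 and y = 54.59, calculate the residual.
Residual = -0.7701

The residual is the difference between the actual value and the predicted value:

Residual = y - ŷ

Step 1: Calculate predicted value
ŷ = 49.0244 + 2.5547 × 2.48
ŷ = 55.3601

Step 2: Calculate residual
Residual = 54.59 - 55.3601
Residual = -0.7701

The residual is negative, so the observed y = 54.59 sits below the regression line (the line overestimates it by 0.7701).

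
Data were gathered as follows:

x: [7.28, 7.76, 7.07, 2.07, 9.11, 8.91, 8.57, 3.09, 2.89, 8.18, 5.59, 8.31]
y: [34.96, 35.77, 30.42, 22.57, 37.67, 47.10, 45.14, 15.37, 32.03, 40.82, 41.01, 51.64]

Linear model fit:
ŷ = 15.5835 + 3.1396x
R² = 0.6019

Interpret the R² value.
The model explains 60.19% of the variance in y (R² = 0.6019), leaving 39.81% unexplained; the fit is moderate.

The coefficient of determination R² is the fraction of the total variation in y that the fitted line accounts for.

Here R² = 0.6019:
- Explained: 60.19% of the variation in y
- Unexplained (residual): 100% − 60.19% = 39.81%
- Rule of thumb (below 0.3 weak; 0.3 to below 0.7 moderate; 0.7 and above strong) → moderate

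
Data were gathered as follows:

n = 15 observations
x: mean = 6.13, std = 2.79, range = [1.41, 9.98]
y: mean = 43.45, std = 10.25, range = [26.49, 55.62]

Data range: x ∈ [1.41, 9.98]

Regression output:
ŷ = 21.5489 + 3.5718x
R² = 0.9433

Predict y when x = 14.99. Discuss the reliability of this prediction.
The equation gives ŷ = 75.0902; however x = 14.99 is 5.01 units above the observed range, so this extrapolated value should not be trusted.

Prediction calculation:
ŷ = 21.5489 + 3.5718 × 14.99
ŷ = 75.0902

Reliability:
- Data range: x ∈ [1.41, 9.98]
- Prediction point: x = 14.99 is 5.01 units above the observed range → this is EXTRAPOLATION, not interpolation

Why that matters here:
- The standard error of prediction grows with (x − x̄)², and x = 14.99 is far from x̄ = 6.13
- There are no observations near this x to validate the fitted line there

A defensible statement: 'if the linear trend continued to x = 14.99, y would be about 75.0902' — the premise is untested.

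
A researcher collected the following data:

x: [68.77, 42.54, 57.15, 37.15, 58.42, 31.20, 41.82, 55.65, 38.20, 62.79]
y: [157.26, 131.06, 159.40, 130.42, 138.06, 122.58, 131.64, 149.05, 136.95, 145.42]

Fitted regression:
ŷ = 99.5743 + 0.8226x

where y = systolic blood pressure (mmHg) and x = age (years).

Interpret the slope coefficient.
For each additional year of age, predicted blood pressure increases by approximately 0.8226 mmHg.

The slope β₁ = 0.8226 gives the rate at which the fitted blood pressure changes with age.

Interpretation:
- Age up by 1 year → predicted blood pressure increases by 0.8226 mmHg
- The effect is assumed constant over the observed range of x (linearity)

The intercept β₀ = 99.5743 is the predicted blood pressure when age = 0; since the smallest observed x is 31.20, this is an extrapolation and mainly anchors the line.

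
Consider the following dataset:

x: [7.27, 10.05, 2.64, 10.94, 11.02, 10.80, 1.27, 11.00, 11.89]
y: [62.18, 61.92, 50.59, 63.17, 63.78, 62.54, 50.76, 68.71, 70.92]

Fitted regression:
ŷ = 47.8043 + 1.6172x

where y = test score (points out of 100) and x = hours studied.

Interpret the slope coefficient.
An increase of one hour in study time is associated with a 1.6172 points increase in predicted test score.

β₁ = 1.6172 is the change in predicted test score (points) per additional hour of study time.

Interpretation:
- Study time up by 1 hour → predicted test score increases by 1.6172 points
- This is a linear approximation: the same per-unit change is assumed across the whole observed x range
- The slope describes association in these data, not necessarily a causal effect

(β₀ = 47.8043 is the fitted value at x = 0 and is not part of the slope interpretation.)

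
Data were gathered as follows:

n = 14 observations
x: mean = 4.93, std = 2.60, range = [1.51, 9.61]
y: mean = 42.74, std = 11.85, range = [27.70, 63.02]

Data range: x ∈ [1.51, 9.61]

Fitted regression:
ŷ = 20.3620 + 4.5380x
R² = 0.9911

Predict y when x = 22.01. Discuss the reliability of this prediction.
The equation gives ŷ = 120.2434; however x = 22.01 is 12.40 units above the observed range, so this extrapolated value should not be trusted.

Prediction calculation:
ŷ = 20.3620 + 4.5380 × 22.01
ŷ = 120.2434

Reliability:
- Data range: x ∈ [1.51, 9.61]
- Prediction point: x = 22.01 is 12.40 units above the observed range → this is EXTRAPOLATION, not interpolation

Why that matters here:
- The standard error of prediction grows with (x − x̄)², and x = 22.01 is far from x̄ = 4.93
- R² describes fit only over the sampled x values; it says nothing about behaviour beyond them
- There are no observations near this x to validate the fitted line there

Report the number if required, but flag clearly that it is an extrapolation.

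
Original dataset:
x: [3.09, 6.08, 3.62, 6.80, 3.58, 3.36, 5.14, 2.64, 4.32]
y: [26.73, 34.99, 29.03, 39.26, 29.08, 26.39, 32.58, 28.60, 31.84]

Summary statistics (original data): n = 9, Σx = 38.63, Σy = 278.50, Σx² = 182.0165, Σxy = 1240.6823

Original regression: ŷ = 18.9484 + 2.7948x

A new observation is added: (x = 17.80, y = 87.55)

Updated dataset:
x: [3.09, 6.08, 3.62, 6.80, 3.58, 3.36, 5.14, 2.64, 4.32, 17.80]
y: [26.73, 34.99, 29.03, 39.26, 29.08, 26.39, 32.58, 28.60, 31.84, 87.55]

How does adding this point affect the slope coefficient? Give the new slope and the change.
The slope changes from 2.7948 to 4.0652 (change of +1.2704, or +45.5%).

The new point has HIGH LEVERAGE: x = 17.80 is far from the original mean x̄ = 38.63/9 ≈ 4.29 (original range [2.64, 6.80]).

Step 1: Update the sums with the new point (n goes from 9 to 10)
Σx  = 38.63 + 17.80 = 56.43
Σy  = 278.50 + 87.55 = 366.05
Σx² = 182.0165 + 17.80² = 182.0165 + 316.8400 = 498.8565
Σxy = 1240.6823 + 17.80×87.55 = 1240.6823 + 1558.3900 = 2799.0723

Step 2: Recompute the slope with b₁ = (nΣxy − ΣxΣy) / (nΣx² − (Σx)²)
Numerator   = 10×2799.0723 − 56.43×366.05 = 27990.7230 − 20656.2015 = 7334.5215
Denominator = 10×498.8565 − 56.43² = 4988.5650 − 3184.3449 = 1804.2201
b₁(new) = 7334.5215 / 1804.2201 = 4.0652

(Same formula on the original sums: (9×1240.6823 − 38.63×278.50) / (9×182.0165 − 38.63²) = 407.6857 / 145.8716 = 2.7948, matching the given fit.)

Step 3: Change in slope
Δβ₁ = 4.0652 − 2.7948 = +1.2704
Relative change = +1.2704 / 2.7948 × 100% = +45.5%
→ the slope increases when the point is added.

Because the point sits above the extension of the original line at a high-leverage x, it tilts the fit up.
In practice: examine leverage (hᵢ) and Cook's distance rather than deleting it automatically.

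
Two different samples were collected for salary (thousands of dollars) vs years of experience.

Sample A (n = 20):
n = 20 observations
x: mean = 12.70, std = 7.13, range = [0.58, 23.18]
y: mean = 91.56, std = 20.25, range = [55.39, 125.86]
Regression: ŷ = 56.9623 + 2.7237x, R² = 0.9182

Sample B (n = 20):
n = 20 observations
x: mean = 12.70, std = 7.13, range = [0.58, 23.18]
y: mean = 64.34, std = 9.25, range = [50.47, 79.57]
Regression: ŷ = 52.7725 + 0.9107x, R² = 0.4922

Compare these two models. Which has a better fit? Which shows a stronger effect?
Model A has the better fit (R² = 0.9182 vs 0.4922). Model A shows the stronger effect (|β₁| = 2.7237 vs 0.9107).

Model Comparison:

Goodness of fit (R²):
- Model A: R² = 0.9182 → 91.82% of variance in salary explained
- Model B: R² = 0.4922 → 49.22% of variance in salary explained
- 0.9182 > 0.4922 → Model A has the better fit

Which has the larger per-year effect? (|β₁|)
- Model A: β₁ = 2.7237 → predicted salary rises 2.7237 thousand dollars per additional year of experience
- Model B: β₁ = 0.9107 → predicted salary rises 0.9107 thousand dollars per additional year of experience
- |2.7237| > |0.9107| → Model A shows the stronger marginal effect

Note: A better fit (higher R²) doesn't necessarily mean a more important relationship.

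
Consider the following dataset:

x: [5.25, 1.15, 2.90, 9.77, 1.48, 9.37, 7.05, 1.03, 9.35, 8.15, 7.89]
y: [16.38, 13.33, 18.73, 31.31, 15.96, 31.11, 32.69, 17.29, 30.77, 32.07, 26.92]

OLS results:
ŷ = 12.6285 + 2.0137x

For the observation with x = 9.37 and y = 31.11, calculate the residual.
Residual = -0.3869

The residual is the difference between the actual value and the predicted value:

Residual = y - ŷ

Step 1: Calculate predicted value
ŷ = 12.6285 + 2.0137 × 9.37
ŷ = 31.4969

Step 2: Calculate residual
Residual = 31.11 - 31.4969
Residual = -0.3869

The residual is negative, so the observed y = 31.11 sits below the regression line (the line overestimates it by 0.3869).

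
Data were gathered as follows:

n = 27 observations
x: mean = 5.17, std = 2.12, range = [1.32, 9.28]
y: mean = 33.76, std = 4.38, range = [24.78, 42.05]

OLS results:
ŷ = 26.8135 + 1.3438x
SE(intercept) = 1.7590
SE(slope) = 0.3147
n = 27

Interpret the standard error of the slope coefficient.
SE(β̂₁) = 0.3147 is the estimated standard deviation of the slope estimate across repeated samples; relative to β̂₁ = 1.3438 that is 23.4%, a moderately precise estimate.

SE(β̂₁) = 0.3147 says: if we drew many samples of n = 27 from the same population and refit each time, the fitted slopes would scatter with a standard deviation of roughly 0.3147 around the true β₁.

Relative precision:
- SE / |β̂₁| = 0.3147 / 1.3438 = 23.4%
- Rule of thumb (under 20%: precise; 20% to under 50%: moderately precise; 50% or more: imprecise) → moderately precise

Link to interval estimation: a confidence interval for β₁ is β̂₁ ± t* × 0.3147, so SE sets the half-width per unit of t*.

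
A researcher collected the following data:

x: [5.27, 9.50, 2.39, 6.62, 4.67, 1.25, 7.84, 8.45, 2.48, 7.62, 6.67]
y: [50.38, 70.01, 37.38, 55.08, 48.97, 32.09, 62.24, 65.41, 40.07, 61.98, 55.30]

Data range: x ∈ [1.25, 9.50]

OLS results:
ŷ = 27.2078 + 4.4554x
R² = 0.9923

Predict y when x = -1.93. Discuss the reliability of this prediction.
ŷ = 18.6089, but this is extrapolation (below the data range [1.25, 9.50]) and may be unreliable.

Prediction calculation:
ŷ = 27.2078 + 4.4554 × (-1.93)
ŷ = 18.6089

Reliability:
- Data range: x ∈ [1.25, 9.50]
- Prediction point: x = -1.93 is 3.18 units below the observed range → this is EXTRAPOLATION, not interpolation

Why that matters here:
- Real relationships often flatten, saturate, or turn nonlinear at extremes
- There are no observations near this x to validate the fitted line there

The R² = 0.9923 only validates the fit within [1.25, 9.50]; treat ŷ = 18.6089 with caution.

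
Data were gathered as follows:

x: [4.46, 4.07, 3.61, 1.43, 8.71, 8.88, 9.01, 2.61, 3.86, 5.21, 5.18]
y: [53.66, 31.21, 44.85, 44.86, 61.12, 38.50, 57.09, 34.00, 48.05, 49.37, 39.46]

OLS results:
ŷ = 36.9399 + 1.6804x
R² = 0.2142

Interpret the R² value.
The model explains 21.42% of the variance in y (R² = 0.2142), leaving 78.58% unexplained; the fit is weak.

The coefficient of determination R² is the fraction of the total variation in y that the fitted line accounts for.

Here R² = 0.2142:
- Explained: 21.42% of the variation in y
- Unexplained (residual): 100% − 21.42% = 78.58%
- Rule of thumb (below 0.3 weak; 0.3 to below 0.7 moderate; 0.7 and above strong) → weak

Equivalently, for simple linear regression R² = r², so |r| = √0.2142 ≈ 0.4628.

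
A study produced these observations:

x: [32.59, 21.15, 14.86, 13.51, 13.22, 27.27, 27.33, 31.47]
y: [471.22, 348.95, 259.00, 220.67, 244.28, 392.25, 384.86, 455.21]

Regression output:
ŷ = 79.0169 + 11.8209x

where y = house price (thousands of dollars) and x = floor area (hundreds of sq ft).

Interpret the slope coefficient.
An increase of one hundred sq ft in floor area is associated with a 11.8209 thousand dollars increase in predicted house price.

The slope β₁ = 11.8209 gives the rate at which the fitted house price changes with floor area.

Interpretation:
- Floor area up by 1 hundred sq ft → predicted house price increases by 11.8209 thousand dollars
- The effect is assumed constant over the observed range of x (linearity)

(β₀ = 79.0169 is the fitted value at x = 0 and is not part of the slope interpretation.)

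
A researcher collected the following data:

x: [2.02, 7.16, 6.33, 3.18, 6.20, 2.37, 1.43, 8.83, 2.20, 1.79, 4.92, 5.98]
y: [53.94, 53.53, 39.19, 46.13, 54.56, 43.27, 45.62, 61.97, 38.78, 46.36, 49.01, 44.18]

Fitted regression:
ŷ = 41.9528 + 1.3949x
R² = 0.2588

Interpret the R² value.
About 25.88% of the variability in y is accounted for by the regression on x (R² = 0.2588) — a weak linear fit.

R² = 1 − SS_res/SS_tot compares the residual scatter to the total scatter of y about its mean.

Here R² = 0.2588:
- Explained: 25.88% of the variation in y
- Unexplained (residual): 100% − 25.88% = 74.12%
- Rule of thumb (below 0.3 weak; 0.3 to below 0.7 moderate; 0.7 and above strong) → weak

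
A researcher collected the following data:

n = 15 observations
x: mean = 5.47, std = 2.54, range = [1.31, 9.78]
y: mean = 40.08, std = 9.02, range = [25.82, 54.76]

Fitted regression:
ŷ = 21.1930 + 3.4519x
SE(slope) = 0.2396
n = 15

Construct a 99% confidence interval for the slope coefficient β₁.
The 99% CI for β₁ is (2.7302, 4.1736)

Confidence interval for the slope:

The 99% CI for β₁ is: β̂₁ ± t*(α/2, n-2) × SE(β̂₁)

Step 1: Find critical t-value
- Confidence level = 0.99
- Degrees of freedom = n - 2 = 15 - 2 = 13
- t*(α/2, 13) = 3.0123

Step 2: Calculate margin of error
Margin = 3.0123 × 0.2396 = 0.7217

Step 3: Construct interval
CI = 3.4519 ± 0.7217
CI = (2.7302, 4.1736)

Interpretation: intervals built this way capture the true β₁ in 99% of repeated samples; here the plausible range for the per-unit effect of x on y is 2.7302 to 4.1736.
The interval does not include 0, suggesting a significant linear relationship.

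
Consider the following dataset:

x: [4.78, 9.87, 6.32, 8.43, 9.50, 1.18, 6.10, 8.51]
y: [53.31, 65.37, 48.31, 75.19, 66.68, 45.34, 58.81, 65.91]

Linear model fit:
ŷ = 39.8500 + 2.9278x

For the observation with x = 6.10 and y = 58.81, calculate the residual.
Residual = 1.1004

The residual is the difference between the actual value and the predicted value:

Residual = y - ŷ

Step 1: Calculate predicted value
ŷ = 39.8500 + 2.9278 × 6.10
ŷ = 57.7096

Step 2: Calculate residual
Residual = 58.81 - 57.7096
Residual = 1.1004

Sign check: y > ŷ, so the point is above the line and the fit underestimates here.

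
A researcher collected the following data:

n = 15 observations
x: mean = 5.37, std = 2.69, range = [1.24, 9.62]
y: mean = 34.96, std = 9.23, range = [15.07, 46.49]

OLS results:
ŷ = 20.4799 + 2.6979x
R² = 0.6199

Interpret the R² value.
The model explains 61.99% of the variance in y (R² = 0.6199), leaving 38.01% unexplained; the fit is moderate.

R² (coefficient of determination) measures the proportion of variance in y explained by the regression model.

Here R² = 0.6199:
- Explained: 61.99% of the variation in y
- Unexplained (residual): 100% − 61.99% = 38.01%
- Rule of thumb (below 0.3 weak; 0.3 to below 0.7 moderate; 0.7 and above strong) → moderate

Calculation: R² = 1 − (SS_res / SS_tot), where SS_res is the sum of squared residuals and SS_tot the total sum of squares.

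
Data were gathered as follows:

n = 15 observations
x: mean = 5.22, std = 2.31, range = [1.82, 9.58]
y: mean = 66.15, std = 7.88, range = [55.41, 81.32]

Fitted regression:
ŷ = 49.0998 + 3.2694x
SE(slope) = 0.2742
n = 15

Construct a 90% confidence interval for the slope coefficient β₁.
The 90% CI for β₁ is (2.7838, 3.7550)

Confidence interval for the slope:

The 90% CI for β₁ is: β̂₁ ± t*(α/2, n-2) × SE(β̂₁)

Step 1: Find critical t-value
- Confidence level = 0.9
- Degrees of freedom = n - 2 = 15 - 2 = 13
- t*(α/2, 13) = 1.7709

Step 2: Calculate margin of error
Margin = 1.7709 × 0.2742 = 0.4856

Step 3: Construct interval
CI = 3.2694 ± 0.4856
CI = (2.7838, 3.7550)

Interpretation: each one-unit increase in x is associated with a change in mean y of between 2.7838 and 3.7550, with 90% confidence.
Both endpoints are positive, so the data support a genuinely positive slope at this confidence level.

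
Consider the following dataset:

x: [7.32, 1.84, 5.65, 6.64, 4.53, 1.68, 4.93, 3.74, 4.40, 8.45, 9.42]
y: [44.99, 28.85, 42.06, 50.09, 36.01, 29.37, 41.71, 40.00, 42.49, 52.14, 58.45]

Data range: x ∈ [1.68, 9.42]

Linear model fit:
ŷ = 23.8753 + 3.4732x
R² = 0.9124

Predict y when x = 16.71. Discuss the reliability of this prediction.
ŷ = 81.9125, but this is extrapolation (above the data range [1.68, 9.42]) and may be unreliable.

Prediction calculation:
ŷ = 23.8753 + 3.4732 × 16.71
ŷ = 81.9125

Reliability:
- Data range: x ∈ [1.68, 9.42]
- Prediction point: x = 16.71 is 7.29 units above the observed range → this is EXTRAPOLATION, not interpolation

Why that matters here:
- The linear relationship may not hold outside the observed range
- There are no observations near this x to validate the fitted line there
- R² describes fit only over the sampled x values; it says nothing about behaviour beyond them

Report the number if required, but flag clearly that it is an extrapolation.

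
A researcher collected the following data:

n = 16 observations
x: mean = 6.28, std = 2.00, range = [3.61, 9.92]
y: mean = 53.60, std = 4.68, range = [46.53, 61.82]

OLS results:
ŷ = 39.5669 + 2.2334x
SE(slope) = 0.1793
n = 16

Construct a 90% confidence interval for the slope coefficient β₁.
The 90% CI for β₁ is (1.9176, 2.5492)

Confidence interval for the slope:

The 90% CI for β₁ is: β̂₁ ± t*(α/2, n-2) × SE(β̂₁)

Step 1: Find critical t-value
- Confidence level = 0.9
- Degrees of freedom = n - 2 = 16 - 2 = 14
- t*(α/2, 14) = 1.7613

Step 2: Calculate margin of error
Margin = 1.7613 × 0.1793 = 0.3158

Step 3: Construct interval
CI = 2.2334 ± 0.3158
CI = (1.9176, 2.5492)

Interpretation: We are 90% confident that the true slope β₁ lies between 1.9176 and 2.5492.
Both endpoints are positive, so the data support a genuinely positive slope at this confidence level.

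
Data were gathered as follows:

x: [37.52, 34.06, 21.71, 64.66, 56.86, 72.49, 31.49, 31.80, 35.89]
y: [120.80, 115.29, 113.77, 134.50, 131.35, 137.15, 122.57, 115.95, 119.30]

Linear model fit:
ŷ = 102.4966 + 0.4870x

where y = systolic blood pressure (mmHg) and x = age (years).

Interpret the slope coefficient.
For each additional year of age, predicted blood pressure increases by approximately 0.4870 mmHg.

The slope β₁ = 0.4870 gives the rate at which the fitted blood pressure changes with age.

Interpretation:
- Age up by 1 year → predicted blood pressure increases by 0.4870 mmHg
- The effect is assumed constant over the observed range of x (linearity)

(β₀ = 102.4966 is the fitted value at x = 0 and is not part of the slope interpretation.)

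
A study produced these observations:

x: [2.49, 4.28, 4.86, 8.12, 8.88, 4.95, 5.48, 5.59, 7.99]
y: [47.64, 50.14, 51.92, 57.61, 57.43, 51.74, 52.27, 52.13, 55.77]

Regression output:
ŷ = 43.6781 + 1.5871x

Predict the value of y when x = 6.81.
ŷ = 54.4863

To predict y for x = 6.81, substitute into the regression equation:

ŷ = 43.6781 + 1.5871 × 6.81
ŷ = 43.6781 + 10.8082
ŷ = 54.4863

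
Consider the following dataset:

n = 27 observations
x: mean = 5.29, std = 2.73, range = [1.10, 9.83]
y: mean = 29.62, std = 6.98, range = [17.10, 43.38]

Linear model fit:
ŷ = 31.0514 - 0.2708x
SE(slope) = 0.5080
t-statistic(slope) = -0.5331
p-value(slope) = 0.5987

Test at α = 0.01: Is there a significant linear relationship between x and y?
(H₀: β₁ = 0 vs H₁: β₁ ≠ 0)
p-value = 0.5987 ≥ α = 0.01, so we fail to reject H₀. The relationship is not significant.

Hypothesis test for the slope coefficient:

H₀: β₁ = 0 (no linear relationship)
H₁: β₁ ≠ 0 (linear relationship exists)

Test statistic: t = β̂₁ / SE(β̂₁) = -0.2708 / 0.5080 = -0.5331

p = 0.5987: how often a slope estimate this far from 0 (in SE units) would arise by chance if β₁ were truly 0.

Decision rule: reject H₀ if p-value < α.
p-value = 0.5987 ≥ α = 0.01 → fail to reject H₀.

Conclusion: the linear association between x and y is not significant at the 1% level.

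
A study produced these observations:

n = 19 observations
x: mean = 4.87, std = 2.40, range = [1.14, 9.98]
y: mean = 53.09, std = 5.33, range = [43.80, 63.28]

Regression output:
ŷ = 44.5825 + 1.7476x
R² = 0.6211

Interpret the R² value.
The model explains 62.11% of the variance in y (R² = 0.6211), leaving 37.89% unexplained; the fit is moderate.

The coefficient of determination R² is the fraction of the total variation in y that the fitted line accounts for.

Here R² = 0.6211:
- Explained: 62.11% of the variation in y
- Unexplained (residual): 100% − 62.11% = 37.89%
- Rule of thumb (below 0.3 weak; 0.3 to below 0.7 moderate; 0.7 and above strong) → moderate

Note: R² never decreases when predictors are added, so it should not be used alone to compare models of different size.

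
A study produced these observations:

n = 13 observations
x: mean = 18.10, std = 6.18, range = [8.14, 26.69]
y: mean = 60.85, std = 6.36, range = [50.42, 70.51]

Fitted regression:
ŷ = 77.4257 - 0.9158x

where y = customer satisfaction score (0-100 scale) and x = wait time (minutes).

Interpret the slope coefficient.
An increase of one minute in wait time is associated with a 0.9158 points decrease in predicted satisfaction score.

β₁ = -0.9158 is the change in predicted satisfaction score (points) per additional minute of wait time.

Interpretation:
- Wait time up by 1 minute → predicted satisfaction score decreases by 0.9158 points
- This is a linear approximation: the same per-unit change is assumed across the whole observed x range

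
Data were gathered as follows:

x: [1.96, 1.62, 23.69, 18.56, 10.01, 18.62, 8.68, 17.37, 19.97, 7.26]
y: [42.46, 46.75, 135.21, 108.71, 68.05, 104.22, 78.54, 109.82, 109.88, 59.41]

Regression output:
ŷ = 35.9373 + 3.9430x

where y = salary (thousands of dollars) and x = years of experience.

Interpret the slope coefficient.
For each additional year of experience, predicted salary increases by approximately 3.9430 thousand dollars.

The slope coefficient β₁ = 3.9430 represents the marginal effect of experience on salary.

Interpretation:
- Experience up by 1 year → predicted salary increases by 3.9430 thousand dollars
- The effect is assumed constant over the observed range of x (linearity)

The intercept β₀ = 35.9373 is the predicted salary when experience = 0; since the smallest observed x is 1.62, this is an extrapolation and mainly anchors the line.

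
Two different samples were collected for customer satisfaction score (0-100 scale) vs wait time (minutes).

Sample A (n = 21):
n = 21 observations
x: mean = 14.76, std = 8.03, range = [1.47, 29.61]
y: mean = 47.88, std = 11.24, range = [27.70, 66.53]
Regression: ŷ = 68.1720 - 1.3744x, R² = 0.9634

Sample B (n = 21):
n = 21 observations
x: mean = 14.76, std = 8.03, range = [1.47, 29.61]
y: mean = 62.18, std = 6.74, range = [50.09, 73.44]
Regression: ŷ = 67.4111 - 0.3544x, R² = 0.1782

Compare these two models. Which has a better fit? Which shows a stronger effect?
Model A has the better fit (R² = 0.9634 vs 0.1782). Model A shows the stronger effect (|β₁| = 1.3744 vs 0.3544).

Model Comparison:

Which explains more variance? (R²)
- Model A: R² = 0.9634 → 96.34% of variance in satisfaction score explained
- Model B: R² = 0.1782 → 17.82% of variance in satisfaction score explained
- 0.9634 > 0.1782 → Model A has the better fit

Strength of effect — compare |β₁|:
- Model A: β₁ = -1.3744 → predicted satisfaction score falls 1.3744 points per additional minute of wait time
- Model B: β₁ = -0.3544 → predicted satisfaction score falls 0.3544 points per additional minute of wait time
- |-1.3744| > |-0.3544| → Model A shows the stronger marginal effect

Notes:
- A better fit (higher R²) doesn't necessarily mean a more important relationship.
- The two samples could reflect different populations, time periods, or measurement quality.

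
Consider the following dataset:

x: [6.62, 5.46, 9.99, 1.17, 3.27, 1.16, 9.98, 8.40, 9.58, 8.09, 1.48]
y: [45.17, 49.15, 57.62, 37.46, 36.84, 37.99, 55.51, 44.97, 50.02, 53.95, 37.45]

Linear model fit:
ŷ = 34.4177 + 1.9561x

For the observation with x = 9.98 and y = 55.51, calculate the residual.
Residual = 1.5704

The residual is the difference between the actual value and the predicted value:

Residual = y - ŷ

Step 1: Calculate predicted value
ŷ = 34.4177 + 1.9561 × 9.98
ŷ = 53.9396

Step 2: Calculate residual
Residual = 55.51 - 53.9396
Residual = 1.5704

The residual is positive, so the observed y = 55.51 sits above the regression line (the line underestimates it by 1.5704).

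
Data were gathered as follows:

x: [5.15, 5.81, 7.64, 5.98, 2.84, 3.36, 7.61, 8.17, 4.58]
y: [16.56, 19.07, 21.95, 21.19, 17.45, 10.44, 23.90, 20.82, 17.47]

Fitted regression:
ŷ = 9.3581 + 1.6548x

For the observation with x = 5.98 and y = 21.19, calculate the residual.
Residual = 1.9362

The residual is the difference between the actual value and the predicted value:

Residual = y - ŷ

Step 1: Calculate predicted value
ŷ = 9.3581 + 1.6548 × 5.98
ŷ = 19.2538

Step 2: Calculate residual
Residual = 21.19 - 19.2538
Residual = 1.9362

The residual is positive, so the observed y = 21.19 sits above the regression line (the line underestimates it by 1.9362).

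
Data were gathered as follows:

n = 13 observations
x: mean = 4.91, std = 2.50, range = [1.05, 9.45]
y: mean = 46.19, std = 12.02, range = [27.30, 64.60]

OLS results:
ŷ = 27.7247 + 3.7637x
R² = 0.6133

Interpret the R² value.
The model explains 61.33% of the variance in y (R² = 0.6133), leaving 38.67% unexplained; the fit is moderate.

R² (coefficient of determination) measures the proportion of variance in y explained by the regression model.

Here R² = 0.6133:
- Explained: 61.33% of the variation in y
- Unexplained (residual): 100% − 61.33% = 38.67%
- Rule of thumb (below 0.3 weak; 0.3 to below 0.7 moderate; 0.7 and above strong) → moderate

Calculation: R² = 1 − (SS_res / SS_tot), where SS_res is the sum of squared residuals and SS_tot the total sum of squares.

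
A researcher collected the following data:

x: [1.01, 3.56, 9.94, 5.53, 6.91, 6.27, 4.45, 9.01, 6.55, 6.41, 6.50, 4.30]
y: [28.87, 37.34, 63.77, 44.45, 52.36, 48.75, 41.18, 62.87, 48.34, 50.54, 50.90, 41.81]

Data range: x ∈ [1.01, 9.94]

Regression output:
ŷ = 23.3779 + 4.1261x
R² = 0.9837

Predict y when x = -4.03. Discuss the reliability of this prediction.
ŷ = 6.7497, but this is extrapolation (below the data range [1.01, 9.94]) and may be unreliable.

Prediction calculation:
ŷ = 23.3779 + 4.1261 × (-4.03)
ŷ = 6.7497

Reliability:
- Data range: x ∈ [1.01, 9.94]
- Prediction point: x = -4.03 is 5.04 units below the observed range → this is EXTRAPOLATION, not interpolation

Why that matters here:
- The standard error of prediction grows with (x − x̄)², and x = -4.03 is far from x̄ = 5.87
- R² describes fit only over the sampled x values; it says nothing about behaviour beyond them

A defensible statement: 'if the linear trend continued to x = -4.03, y would be about 6.7497' — the premise is untested.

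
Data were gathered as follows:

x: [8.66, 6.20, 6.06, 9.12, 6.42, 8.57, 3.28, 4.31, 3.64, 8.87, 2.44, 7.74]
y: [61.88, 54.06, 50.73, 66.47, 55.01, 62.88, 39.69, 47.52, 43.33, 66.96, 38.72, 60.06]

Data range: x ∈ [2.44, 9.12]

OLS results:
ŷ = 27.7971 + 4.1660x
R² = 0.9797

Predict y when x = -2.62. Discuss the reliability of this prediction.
ŷ = 16.8822, but this is extrapolation (below the data range [2.44, 9.12]) and may be unreliable.

Prediction calculation:
ŷ = 27.7971 + 4.1660 × (-2.62)
ŷ = 16.8822

Reliability:
- Data range: x ∈ [2.44, 9.12]
- Prediction point: x = -2.62 is 5.06 units below the observed range → this is EXTRAPOLATION, not interpolation

Why that matters here:
- R² describes fit only over the sampled x values; it says nothing about behaviour beyond them
- The standard error of prediction grows with (x − x̄)², and x = -2.62 is far from x̄ = 6.28

The R² = 0.9797 only validates the fit within [2.44, 9.12]; treat ŷ = 16.8822 with caution.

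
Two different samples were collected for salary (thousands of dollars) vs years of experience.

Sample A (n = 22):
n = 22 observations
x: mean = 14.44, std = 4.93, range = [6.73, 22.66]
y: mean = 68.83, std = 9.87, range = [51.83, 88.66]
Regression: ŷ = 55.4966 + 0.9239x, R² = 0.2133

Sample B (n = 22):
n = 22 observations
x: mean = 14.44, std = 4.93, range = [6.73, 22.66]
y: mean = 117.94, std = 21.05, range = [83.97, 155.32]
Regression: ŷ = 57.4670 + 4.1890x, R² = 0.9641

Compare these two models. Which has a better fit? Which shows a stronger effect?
Model B has the better fit (R² = 0.9641 vs 0.2133). Model B shows the stronger effect (|β₁| = 4.1890 vs 0.9239).

Model Comparison:

Goodness of fit (R²):
- Model A: R² = 0.2133 → 21.33% of variance in salary explained
- Model B: R² = 0.9641 → 96.41% of variance in salary explained
- 0.9641 > 0.2133 → Model B has the better fit

Strength of effect — compare |β₁|:
- Model A: β₁ = 0.9239 → predicted salary rises 0.9239 thousand dollars per additional year of experience
- Model B: β₁ = 4.1890 → predicted salary rises 4.1890 thousand dollars per additional year of experience
- |0.9239| < |4.1890| → Model B shows the stronger marginal effect

Notes:
- The two samples could reflect different populations, time periods, or measurement quality.
- R² measures how tightly points cluster around the line; β₁ measures how steep the line is — they answer different questions.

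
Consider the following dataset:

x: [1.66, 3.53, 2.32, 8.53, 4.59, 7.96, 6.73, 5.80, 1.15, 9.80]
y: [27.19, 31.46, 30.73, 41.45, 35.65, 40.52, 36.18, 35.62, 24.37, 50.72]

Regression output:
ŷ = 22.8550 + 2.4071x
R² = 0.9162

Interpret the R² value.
The model explains 91.62% of the variance in y (R² = 0.9162), leaving 8.38% unexplained; the fit is strong.

The coefficient of determination R² is the fraction of the total variation in y that the fitted line accounts for.

Here R² = 0.9162:
- Explained: 91.62% of the variation in y
- Unexplained (residual): 100% − 91.62% = 8.38%
- Rule of thumb (below 0.3 weak; 0.3 to below 0.7 moderate; 0.7 and above strong) → strong

Equivalently, for simple linear regression R² = r², so |r| = √0.9162 ≈ 0.9572.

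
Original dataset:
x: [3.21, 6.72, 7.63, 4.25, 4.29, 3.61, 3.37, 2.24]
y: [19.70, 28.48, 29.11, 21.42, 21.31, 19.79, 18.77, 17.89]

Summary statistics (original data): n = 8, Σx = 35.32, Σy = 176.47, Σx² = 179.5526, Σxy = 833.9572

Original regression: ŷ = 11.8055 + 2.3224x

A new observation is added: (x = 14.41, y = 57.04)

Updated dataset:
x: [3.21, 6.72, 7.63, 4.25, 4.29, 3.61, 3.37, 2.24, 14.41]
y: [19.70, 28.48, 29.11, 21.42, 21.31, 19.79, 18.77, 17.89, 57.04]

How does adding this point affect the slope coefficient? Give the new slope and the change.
Adding the point moves β₁ from 2.3224 to 3.2525, i.e. it increases by 0.9301 (+40.0%).

The new point has HIGH LEVERAGE: x = 14.41 is far from the original mean x̄ = 35.32/8 ≈ 4.42 (original range [2.24, 7.63]).

Step 1: Update the sums with the new point (n goes from 8 to 9)
Σx  = 35.32 + 14.41 = 49.73
Σy  = 176.47 + 57.04 = 233.51
Σx² = 179.5526 + 14.41² = 179.5526 + 207.6481 = 387.2007
Σxy = 833.9572 + 14.41×57.04 = 833.9572 + 821.9464 = 1655.9036

Step 2: Recompute the slope with b₁ = (nΣxy − ΣxΣy) / (nΣx² − (Σx)²)
Numerator   = 9×1655.9036 − 49.73×233.51 = 14903.1324 − 11612.4523 = 3290.6801
Denominator = 9×387.2007 − 49.73² = 3484.8063 − 2473.0729 = 1011.7334
b₁(new) = 3290.6801 / 1011.7334 = 3.2525

(Same formula on the original sums: (8×833.9572 − 35.32×176.47) / (8×179.5526 − 35.32²) = 438.7372 / 188.9184 = 2.3224, matching the given fit.)

Step 3: Change in slope
Δβ₁ = 3.2525 − 2.3224 = +0.9301
Relative change = +0.9301 / 2.3224 × 100% = +40.0%
→ the slope increases when the point is added.

A high-leverage point only changes the slope if it is off the original line; here y = 57.04 is above the original trend, so the slope increases.
In practice: check such a point for data-entry or measurement error; investigate whether it comes from the same population as the rest of the sample.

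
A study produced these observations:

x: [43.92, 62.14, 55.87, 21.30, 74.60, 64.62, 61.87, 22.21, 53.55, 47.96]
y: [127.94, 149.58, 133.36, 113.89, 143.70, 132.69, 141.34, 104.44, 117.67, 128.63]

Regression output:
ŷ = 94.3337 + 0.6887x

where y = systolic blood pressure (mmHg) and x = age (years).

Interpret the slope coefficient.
On average, blood pressure is about 0.6887 mmHg higher for every extra year of age.

β₁ = 0.6887 is the change in predicted blood pressure (mmHg) per additional year of age.

Interpretation:
- Age up by 1 year → predicted blood pressure increases by 0.6887 mmHg
- This is a linear approximation: the same per-unit change is assumed across the whole observed x range
- The sign (+) gives the direction; the magnitude 0.6887 gives the size of the effect per year

(β₀ = 94.3337 is the fitted value at x = 0 and is not part of the slope interpretation.)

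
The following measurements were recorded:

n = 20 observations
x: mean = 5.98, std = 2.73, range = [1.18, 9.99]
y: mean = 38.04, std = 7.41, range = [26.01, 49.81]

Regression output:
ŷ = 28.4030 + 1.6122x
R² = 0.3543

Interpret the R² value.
About 35.43% of the variability in y is accounted for by the regression on x (R² = 0.3543) — a moderate linear fit.

The coefficient of determination R² is the fraction of the total variation in y that the fitted line accounts for.

Here R² = 0.3543:
- Explained: 35.43% of the variation in y
- Unexplained (residual): 100% − 35.43% = 64.57%
- Rule of thumb (below 0.3 weak; 0.3 to below 0.7 moderate; 0.7 and above strong) → moderate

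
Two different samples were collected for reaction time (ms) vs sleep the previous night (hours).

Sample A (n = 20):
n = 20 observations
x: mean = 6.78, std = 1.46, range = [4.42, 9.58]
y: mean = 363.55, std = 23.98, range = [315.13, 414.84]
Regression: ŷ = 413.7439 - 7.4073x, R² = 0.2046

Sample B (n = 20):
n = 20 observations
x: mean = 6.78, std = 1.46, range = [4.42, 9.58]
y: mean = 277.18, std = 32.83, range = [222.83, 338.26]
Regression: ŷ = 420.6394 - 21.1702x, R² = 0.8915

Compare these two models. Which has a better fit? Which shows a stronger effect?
Model B has the better fit (R² = 0.8915 vs 0.2046). Model B shows the stronger effect (|β₁| = 21.1702 vs 7.4073).

Model Comparison:

Goodness of fit (R²):
- Model A: R² = 0.2046 → 20.46% of variance in reaction time explained
- Model B: R² = 0.8915 → 89.15% of variance in reaction time explained
- 0.8915 > 0.2046 → Model B has the better fit

Strength of effect — compare |β₁|:
- Model A: β₁ = -7.4073 → predicted reaction time falls 7.4073 ms per additional hour of sleep
- Model B: β₁ = -21.1702 → predicted reaction time falls 21.1702 ms per additional hour of sleep
- |-7.4073| < |-21.1702| → Model B shows the stronger marginal effect

Note: A better fit (higher R²) doesn't necessarily mean a more important relationship.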